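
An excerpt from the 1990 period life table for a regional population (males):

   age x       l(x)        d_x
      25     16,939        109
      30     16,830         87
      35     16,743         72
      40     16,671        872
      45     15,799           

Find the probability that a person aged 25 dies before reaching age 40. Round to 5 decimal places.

0.01582

P(die before 40 | alive at 25) = 1 − l(40)/l(25) = 1 − 16,671/16,939 = (268)/16,939 = 0.015821.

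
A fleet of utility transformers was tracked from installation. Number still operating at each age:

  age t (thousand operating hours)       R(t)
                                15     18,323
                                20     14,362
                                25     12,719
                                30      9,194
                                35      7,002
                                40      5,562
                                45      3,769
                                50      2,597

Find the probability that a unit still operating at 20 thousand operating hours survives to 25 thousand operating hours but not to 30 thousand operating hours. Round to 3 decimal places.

This is the probability of reaching 25 but not 30, conditional on being operational at 20: (R(25) − R(30)) / R(20).
= (12,719 − 9,194) / 14,362 = 3,525 / 14,362 = 0.245439.

0.245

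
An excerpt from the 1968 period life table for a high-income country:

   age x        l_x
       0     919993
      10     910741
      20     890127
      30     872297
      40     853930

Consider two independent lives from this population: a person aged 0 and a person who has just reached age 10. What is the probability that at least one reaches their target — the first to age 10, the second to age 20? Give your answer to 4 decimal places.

p₁ = l_10/l_0 = 910741/919993 = 0.989943; p₂ = l_20/l_10 = 890127/910741 = 0.977366.
P(at least one) = 1 − (1−p₁)(1−p₂) = 1 − 0.010057 × 0.022634 = 0.999772.

0.9998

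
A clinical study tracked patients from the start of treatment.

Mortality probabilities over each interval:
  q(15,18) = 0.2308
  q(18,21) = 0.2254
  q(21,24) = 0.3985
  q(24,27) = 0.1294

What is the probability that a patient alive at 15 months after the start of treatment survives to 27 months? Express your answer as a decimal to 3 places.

0.312

The overall survival probability is (1 − 0.2308) × (1 − 0.2254) × (1 − 0.3985) × (1 − 0.1294).
= 0.7692 × 0.7746 × 0.6015 × 0.8706 = 0.312012.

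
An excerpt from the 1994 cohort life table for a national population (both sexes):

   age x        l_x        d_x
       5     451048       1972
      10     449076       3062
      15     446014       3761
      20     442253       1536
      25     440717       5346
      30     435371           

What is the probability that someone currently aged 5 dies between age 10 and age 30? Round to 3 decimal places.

0.030

We want 5|20q5 = (l_10 − l_30)/l_5.
This is the probability of reaching 10 but not 30, conditional on being alive at 5: (l_10 − l_30) / l_5.
= (449076 − 435371) / 451048 = 13705 / 451048 = 0.030385.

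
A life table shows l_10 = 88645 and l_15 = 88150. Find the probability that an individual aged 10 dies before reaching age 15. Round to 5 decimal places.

P(die before 15 | alive at 10) = 1 − l_15/l_10 = 1 − 88150/88645 = (495)/88645 = 0.005584.

0.00558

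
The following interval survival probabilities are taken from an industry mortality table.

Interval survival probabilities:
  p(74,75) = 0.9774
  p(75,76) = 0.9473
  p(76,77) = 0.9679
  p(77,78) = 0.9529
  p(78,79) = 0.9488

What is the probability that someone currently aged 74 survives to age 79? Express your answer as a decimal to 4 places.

0.8102

P(survive 74→79) = 0.9774 × 0.9473 × 0.9679 × 0.9529 × 0.9488.
= 0.810238.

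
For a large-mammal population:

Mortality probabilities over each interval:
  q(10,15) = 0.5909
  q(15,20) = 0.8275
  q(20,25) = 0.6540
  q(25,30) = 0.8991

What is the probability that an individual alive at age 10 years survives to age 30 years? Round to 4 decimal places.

The overall survival probability is (1 − 0.5909) × (1 − 0.8275) × (1 − 0.6540) × (1 − 0.8991).
= 0.4091 × 0.1725 × 0.3460 × 0.1009 = 0.002464.

0.0025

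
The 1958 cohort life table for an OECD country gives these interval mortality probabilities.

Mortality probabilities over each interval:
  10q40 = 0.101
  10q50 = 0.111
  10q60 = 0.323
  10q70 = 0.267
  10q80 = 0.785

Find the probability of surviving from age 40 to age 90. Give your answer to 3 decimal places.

Chaining the interval survival probabilities: (1 − 0.101) × (1 − 0.111) × (1 − 0.323) × (1 − 0.267) × (1 − 0.785).
= 0.899 × 0.889 × 0.677 × 0.733 × 0.215 = 0.085269.

0.085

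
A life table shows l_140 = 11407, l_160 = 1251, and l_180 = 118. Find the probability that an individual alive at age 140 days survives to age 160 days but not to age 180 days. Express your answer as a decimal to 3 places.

This is the probability of reaching 160 but not 180, conditional on being alive at 140: (l_160 − l_180) / l_140.
= (1251 − 118) / 11407 = 1133 / 11407 = 0.099325.

0.099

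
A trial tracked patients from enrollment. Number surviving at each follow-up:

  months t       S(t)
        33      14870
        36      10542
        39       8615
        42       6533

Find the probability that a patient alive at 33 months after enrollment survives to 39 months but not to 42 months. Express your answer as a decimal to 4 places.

0.1400

This is the probability of reaching 39 but not 42, conditional on being alive at 33: (S(39) − S(42)) / S(33).
= (8615 − 6533) / 14870 = 2082 / 14870 = 0.140013.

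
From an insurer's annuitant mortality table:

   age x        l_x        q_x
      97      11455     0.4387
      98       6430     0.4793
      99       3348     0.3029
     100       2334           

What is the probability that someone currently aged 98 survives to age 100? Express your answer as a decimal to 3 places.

We want 2p98 = l_100/l_98.
The conditional survival probability is l_100/l_98 = 2334/6430 = 0.362986.

0.363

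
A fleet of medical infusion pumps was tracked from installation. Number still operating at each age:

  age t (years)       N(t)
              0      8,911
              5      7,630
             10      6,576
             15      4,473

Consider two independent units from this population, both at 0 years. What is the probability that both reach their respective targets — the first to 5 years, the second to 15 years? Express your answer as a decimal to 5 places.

p₁ = N(5)/N(0) = 7,630/8,911 = 0.856245; p₂ = N(15)/N(0) = 4,473/8,911 = 0.501964.
P(both) = p₁ × p₂ = 0.856245 × 0.501964 = 0.429804.

0.42980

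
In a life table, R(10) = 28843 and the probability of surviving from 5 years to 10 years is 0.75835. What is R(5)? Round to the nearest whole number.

38034

R(5) = R(10) / p = 28843 / 0.75835 = 38034.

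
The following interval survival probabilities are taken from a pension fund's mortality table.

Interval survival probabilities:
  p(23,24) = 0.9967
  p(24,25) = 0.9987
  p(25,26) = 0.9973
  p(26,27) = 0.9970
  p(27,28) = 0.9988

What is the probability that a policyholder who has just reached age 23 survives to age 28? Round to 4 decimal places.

0.9886

Survival from 23 to 28 is the product of surviving each interval: 0.9967 × 0.9987 × 0.9973 × 0.9970 × 0.9988.
= 0.988551.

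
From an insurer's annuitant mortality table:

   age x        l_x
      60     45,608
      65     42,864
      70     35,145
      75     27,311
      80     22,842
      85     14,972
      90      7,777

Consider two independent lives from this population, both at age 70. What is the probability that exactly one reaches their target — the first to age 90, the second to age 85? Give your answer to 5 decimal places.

p₁ = l_90/l_70 = 7,777/35,145 = 0.221283; p₂ = l_85/l_70 = 14,972/35,145 = 0.426007.
P(exactly one) = p₁(1−p₂) + (1−p₁)p₂ = 0.127015 + 0.331739 = 0.458754.

0.45875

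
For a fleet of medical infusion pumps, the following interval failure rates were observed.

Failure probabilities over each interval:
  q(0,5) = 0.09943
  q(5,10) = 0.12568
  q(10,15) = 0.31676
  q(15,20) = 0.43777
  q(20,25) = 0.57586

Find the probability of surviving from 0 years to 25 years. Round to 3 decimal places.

P(survive 0→25) = (1 − 0.09943) × (1 − 0.12568) × (1 − 0.31676) × (1 − 0.43777) × (1 − 0.57586).
= 0.90057 × 0.87432 × 0.68324 × 0.56223 × 0.42414 = 0.128288.

0.128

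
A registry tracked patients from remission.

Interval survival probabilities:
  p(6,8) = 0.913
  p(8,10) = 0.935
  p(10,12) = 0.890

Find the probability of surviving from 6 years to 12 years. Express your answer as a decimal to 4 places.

0.7598

P(survive 6→12) = 0.913 × 0.935 × 0.890.
= 0.759753.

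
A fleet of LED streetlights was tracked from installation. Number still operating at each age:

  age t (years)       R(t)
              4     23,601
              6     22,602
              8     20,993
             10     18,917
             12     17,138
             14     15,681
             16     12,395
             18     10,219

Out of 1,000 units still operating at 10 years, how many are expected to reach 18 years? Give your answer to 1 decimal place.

The relevant probability is 10,219/18,917 = 0.540202.
Expected number = 1,000 × 0.540202 = 540.2.

540.2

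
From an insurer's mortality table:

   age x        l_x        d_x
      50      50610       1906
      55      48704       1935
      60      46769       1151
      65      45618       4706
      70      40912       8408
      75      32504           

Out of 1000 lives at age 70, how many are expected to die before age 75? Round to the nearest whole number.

The relevant probability is 1 − 32504/40912 = 0.205514.
Expected number = 1000 × 0.205514 = 206.

206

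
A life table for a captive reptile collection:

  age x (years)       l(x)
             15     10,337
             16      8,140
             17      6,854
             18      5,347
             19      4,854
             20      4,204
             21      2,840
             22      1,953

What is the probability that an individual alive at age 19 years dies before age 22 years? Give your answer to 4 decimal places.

0.5977

P(die before 22 | alive at 19) = 1 − l(22)/l(19) = 1 − 1,953/4,854 = (2,901)/4,854 = 0.597651.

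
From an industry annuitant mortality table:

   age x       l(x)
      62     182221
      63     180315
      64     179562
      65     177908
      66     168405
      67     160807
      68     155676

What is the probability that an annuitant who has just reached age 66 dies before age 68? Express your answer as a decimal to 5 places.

0.07559

P(die before 68 | alive at 66) = 1 − l(68)/l(66) = 1 − 155676/168405 = (12729)/168405 = 0.075586.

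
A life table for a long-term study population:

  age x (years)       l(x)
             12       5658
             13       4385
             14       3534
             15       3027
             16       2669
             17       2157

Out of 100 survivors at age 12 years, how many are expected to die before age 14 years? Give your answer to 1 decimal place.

The relevant probability is 1 − 3534/5658 = 0.375398.
Expected number = 100 × 0.375398 = 37.5.

37.5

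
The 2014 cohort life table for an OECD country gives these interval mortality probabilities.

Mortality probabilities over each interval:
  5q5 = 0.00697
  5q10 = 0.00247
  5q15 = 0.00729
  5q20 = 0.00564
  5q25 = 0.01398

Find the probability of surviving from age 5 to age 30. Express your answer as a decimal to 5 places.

25p5 = (1 − 0.00697) × (1 − 0.00247) × (1 − 0.00729) × (1 − 0.00564) × (1 − 0.01398).
= 0.99303 × 0.99753 × 0.99271 × 0.99436 × 0.98602 = 0.964140.

0.96414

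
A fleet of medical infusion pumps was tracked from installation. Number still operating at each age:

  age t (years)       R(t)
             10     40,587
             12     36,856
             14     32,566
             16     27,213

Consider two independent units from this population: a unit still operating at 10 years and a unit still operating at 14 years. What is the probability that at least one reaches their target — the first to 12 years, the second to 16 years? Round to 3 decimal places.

0.985

p₁ = R(12)/R(10) = 36,856/40,587 = 0.908074; p₂ = R(16)/R(14) = 27,213/32,566 = 0.835626.
P(at least one) = 1 − (1−p₁)(1−p₂) = 1 − 0.091926 × 0.164374 = 0.984890.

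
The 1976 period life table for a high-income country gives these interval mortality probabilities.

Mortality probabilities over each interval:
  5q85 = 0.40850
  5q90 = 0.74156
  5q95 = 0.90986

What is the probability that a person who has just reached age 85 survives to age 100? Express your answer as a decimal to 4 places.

Chaining the interval survival probabilities: (1 − 0.40850) × (1 − 0.74156) × (1 − 0.90986).
= 0.59150 × 0.25844 × 0.09014 = 0.013779.

0.0138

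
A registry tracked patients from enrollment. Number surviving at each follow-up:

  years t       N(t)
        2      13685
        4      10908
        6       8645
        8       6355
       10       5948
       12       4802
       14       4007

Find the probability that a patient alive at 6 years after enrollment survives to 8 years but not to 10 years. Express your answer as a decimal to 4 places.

This is the probability of reaching 8 but not 10, conditional on being alive at 6: (N(8) − N(10)) / N(6).
= (6355 − 5948) / 8645 = 407 / 8645 = 0.047079.

0.0471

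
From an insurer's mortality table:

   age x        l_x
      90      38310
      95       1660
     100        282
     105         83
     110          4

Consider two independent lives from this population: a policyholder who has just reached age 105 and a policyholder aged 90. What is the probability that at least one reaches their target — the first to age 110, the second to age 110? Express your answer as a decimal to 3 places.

0.048

p₁ = l_110/l_105 = 4/83 = 0.048193; p₂ = l_110/l_90 = 4/38310 = 0.000104.
P(at least one) = 1 − (1−p₁)(1−p₂) = 1 − 0.951807 × 0.999896 = 0.048292.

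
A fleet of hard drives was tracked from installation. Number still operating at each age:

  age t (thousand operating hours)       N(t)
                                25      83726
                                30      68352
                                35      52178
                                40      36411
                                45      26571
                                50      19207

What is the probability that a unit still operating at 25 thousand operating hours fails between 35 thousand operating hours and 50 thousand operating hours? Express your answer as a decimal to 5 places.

This is the probability of reaching 35 but not 50, conditional on being operational at 25: (N(35) − N(50)) / N(25).
= (52178 − 19207) / 83726 = 32971 / 83726 = 0.393796.

0.39380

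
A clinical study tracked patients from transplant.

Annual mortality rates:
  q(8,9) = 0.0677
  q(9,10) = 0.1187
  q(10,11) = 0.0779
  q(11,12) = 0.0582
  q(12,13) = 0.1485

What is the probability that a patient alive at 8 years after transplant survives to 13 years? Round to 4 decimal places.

P(survive 8→13) = (1 − 0.0677) × (1 − 0.1187) × (1 − 0.0779) × (1 − 0.0582) × (1 − 0.1485).
= 0.9323 × 0.8813 × 0.9221 × 0.9418 × 0.8515 = 0.607576.

0.6076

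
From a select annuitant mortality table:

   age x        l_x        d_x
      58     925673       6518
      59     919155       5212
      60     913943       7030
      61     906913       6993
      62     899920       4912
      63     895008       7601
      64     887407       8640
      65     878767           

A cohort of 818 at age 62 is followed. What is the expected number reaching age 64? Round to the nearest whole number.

807

The relevant probability is 887407/899920 = 0.986095.
Expected number = 818 × 0.986095 = 807.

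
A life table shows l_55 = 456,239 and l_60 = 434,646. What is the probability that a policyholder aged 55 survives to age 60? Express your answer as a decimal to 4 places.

The conditional survival probability is l_60/l_55 = 434,646/456,239 = 0.952672.

0.9527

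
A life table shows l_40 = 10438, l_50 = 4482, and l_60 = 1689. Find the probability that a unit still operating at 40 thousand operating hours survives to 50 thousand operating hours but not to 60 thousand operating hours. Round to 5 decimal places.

0.26758

This is the probability of reaching 50 but not 60, conditional on being operational at 40: (l_50 − l_60) / l_40.
= (4482 − 1689) / 10438 = 2793 / 10438 = 0.267580.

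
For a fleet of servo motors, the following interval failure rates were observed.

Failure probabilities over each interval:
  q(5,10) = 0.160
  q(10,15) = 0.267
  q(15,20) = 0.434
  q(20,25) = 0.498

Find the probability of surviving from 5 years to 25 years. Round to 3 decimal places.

0.175

Survival from 5 to 25 is the product of surviving each interval: (1 − 0.160) × (1 − 0.267) × (1 − 0.434) × (1 − 0.498).
= 0.840 × 0.733 × 0.566 × 0.502 = 0.174946.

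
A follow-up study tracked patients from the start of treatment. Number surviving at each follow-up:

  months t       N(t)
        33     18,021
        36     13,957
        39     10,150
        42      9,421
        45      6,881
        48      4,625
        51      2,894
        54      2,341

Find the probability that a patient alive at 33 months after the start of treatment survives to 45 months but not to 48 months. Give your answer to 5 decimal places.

0.12519

This is the probability of reaching 45 but not 48, conditional on being alive at 33: (N(45) − N(48)) / N(33).
= (6,881 − 4,625) / 18,021 = 2,256 / 18,021 = 0.125187.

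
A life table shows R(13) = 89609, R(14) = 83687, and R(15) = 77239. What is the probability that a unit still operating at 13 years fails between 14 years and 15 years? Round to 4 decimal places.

0.0720

This is the probability of reaching 14 but not 15, conditional on being operational at 13: (R(14) − R(15)) / R(13).
= (83687 − 77239) / 89609 = 6448 / 89609 = 0.071957.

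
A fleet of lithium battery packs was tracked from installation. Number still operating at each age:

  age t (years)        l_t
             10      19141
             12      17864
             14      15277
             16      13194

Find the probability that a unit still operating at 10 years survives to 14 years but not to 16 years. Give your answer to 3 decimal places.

This is the probability of reaching 14 but not 16, conditional on being operational at 10: (l_14 − l_16) / l_10.
= (15277 − 13194) / 19141 = 2083 / 19141 = 0.108824.

0.109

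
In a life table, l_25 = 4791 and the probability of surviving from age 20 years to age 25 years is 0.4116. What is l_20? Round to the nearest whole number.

l_20 = l_25 / p = 4791 / 0.4116 = 11640.

11640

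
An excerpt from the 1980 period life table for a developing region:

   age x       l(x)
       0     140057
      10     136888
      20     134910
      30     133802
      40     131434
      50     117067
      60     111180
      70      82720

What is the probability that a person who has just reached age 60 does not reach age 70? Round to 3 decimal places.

0.256

P(die before 70 | alive at 60) = 1 − l(70)/l(60) = 1 − 82720/111180 = (28460)/111180 = 0.255981.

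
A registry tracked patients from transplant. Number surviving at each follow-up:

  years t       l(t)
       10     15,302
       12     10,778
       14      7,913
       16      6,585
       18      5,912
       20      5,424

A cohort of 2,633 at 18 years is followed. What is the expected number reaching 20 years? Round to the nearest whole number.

The relevant probability is 5,424/5,912 = 0.917456.
Expected number = 2,633 × 0.917456 = 2416.

2416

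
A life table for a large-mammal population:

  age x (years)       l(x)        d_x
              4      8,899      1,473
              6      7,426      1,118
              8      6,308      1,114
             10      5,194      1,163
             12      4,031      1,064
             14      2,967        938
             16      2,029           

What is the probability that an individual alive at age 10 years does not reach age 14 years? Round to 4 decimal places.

P(die before 14 | alive at 10) = 1 − l(14)/l(10) = 1 − 2,967/5,194 = (2,227)/5,194 = 0.428764.

0.4288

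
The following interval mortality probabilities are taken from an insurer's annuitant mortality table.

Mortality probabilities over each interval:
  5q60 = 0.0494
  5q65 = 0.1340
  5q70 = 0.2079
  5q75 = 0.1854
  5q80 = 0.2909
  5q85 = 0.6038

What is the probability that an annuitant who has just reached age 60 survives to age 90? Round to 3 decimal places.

0.149

30p60 = (1 − 0.0494) × (1 − 0.1340) × (1 − 0.2079) × (1 − 0.1854) × (1 − 0.2909) × (1 − 0.6038).
= 0.9506 × 0.8660 × 0.7921 × 0.8146 × 0.7091 × 0.3962 = 0.149232.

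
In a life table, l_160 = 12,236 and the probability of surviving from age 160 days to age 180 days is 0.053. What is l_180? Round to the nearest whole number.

649

l_180 = l_160 × p = 12,236 × 0.053 = 649.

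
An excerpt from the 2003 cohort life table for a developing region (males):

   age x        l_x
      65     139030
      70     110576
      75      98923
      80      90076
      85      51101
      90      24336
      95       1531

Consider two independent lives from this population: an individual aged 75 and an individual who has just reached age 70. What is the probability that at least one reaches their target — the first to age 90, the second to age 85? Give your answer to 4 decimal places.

0.5945

p₁ = l_90/l_75 = 24336/98923 = 0.246010; p₂ = l_85/l_70 = 51101/110576 = 0.462135.
P(at least one) = 1 − (1−p₁)(1−p₂) = 1 − 0.753990 × 0.537865 = 0.594455.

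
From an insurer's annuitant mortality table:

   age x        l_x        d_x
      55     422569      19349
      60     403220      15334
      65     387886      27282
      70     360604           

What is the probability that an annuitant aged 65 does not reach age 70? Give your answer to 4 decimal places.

P(die before 70 | alive at 65) = 1 − l_70/l_65 = 1 − 360604/387886 = (27282)/387886 = 0.070335.

0.0703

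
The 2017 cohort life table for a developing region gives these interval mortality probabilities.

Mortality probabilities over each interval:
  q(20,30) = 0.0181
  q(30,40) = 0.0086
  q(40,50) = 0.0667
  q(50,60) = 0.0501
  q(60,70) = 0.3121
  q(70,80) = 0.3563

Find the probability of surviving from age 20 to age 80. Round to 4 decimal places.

Chaining the interval survival probabilities: (1 − 0.0181) × (1 − 0.0086) × (1 − 0.0667) × (1 − 0.0501) × (1 − 0.3121) × (1 − 0.3563).
= 0.9819 × 0.9914 × 0.9333 × 0.9499 × 0.6879 × 0.6437 = 0.382141.

0.3821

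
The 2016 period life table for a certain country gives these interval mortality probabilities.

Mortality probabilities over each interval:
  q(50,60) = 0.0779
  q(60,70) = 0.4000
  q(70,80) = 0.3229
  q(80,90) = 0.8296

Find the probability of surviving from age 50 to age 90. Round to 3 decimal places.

The overall survival probability is (1 − 0.0779) × (1 − 0.4000) × (1 − 0.3229) × (1 − 0.8296).
= 0.9221 × 0.6000 × 0.6771 × 0.1704 = 0.063834.

0.064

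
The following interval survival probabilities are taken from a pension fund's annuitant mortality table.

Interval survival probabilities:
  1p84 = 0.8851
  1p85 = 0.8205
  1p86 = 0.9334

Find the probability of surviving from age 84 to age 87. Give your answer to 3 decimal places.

0.678

3p84 = 0.8851 × 0.8205 × 0.9334.
= 0.677858.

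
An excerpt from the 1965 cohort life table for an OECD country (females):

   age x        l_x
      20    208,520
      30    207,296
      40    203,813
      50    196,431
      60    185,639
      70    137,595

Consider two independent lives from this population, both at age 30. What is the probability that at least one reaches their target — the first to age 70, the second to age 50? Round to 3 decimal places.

p₁ = l_70/l_30 = 137,595/207,296 = 0.663761; p₂ = l_50/l_30 = 196,431/207,296 = 0.947587.
P(at least one) = 1 − (1−p₁)(1−p₂) = 1 − 0.336239 × 0.052413 = 0.982377.

0.982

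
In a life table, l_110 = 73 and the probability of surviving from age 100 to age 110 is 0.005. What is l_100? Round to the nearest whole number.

l_100 = l_110 / p = 73 / 0.005 = 14600.

14600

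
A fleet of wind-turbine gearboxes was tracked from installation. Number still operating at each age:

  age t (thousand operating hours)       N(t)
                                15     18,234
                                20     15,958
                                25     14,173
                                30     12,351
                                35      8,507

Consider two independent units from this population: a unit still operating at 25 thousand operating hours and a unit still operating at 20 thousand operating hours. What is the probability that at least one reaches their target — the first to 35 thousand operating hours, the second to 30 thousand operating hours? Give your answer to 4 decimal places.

0.9096

p₁ = N(35)/N(25) = 8,507/14,173 = 0.600226; p₂ = N(30)/N(20) = 12,351/15,958 = 0.773969.
P(at least one) = 1 − (1−p₁)(1−p₂) = 1 − 0.399774 × 0.226031 = 0.909639.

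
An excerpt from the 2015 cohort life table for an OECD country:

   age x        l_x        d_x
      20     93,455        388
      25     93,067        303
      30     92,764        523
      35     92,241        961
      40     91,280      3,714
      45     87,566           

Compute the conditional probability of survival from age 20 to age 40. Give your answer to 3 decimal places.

0.977

We want 20p20 = l_40/l_20.
The conditional survival probability is l_40/l_20 = 91,280/93,455 = 0.976727.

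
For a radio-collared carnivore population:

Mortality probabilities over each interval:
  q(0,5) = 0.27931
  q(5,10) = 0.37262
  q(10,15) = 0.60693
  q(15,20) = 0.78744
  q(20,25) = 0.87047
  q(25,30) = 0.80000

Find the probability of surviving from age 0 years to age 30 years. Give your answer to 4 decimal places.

P(survive 0→30) = (1 − 0.27931) × (1 − 0.37262) × (1 − 0.60693) × (1 − 0.78744) × (1 − 0.87047) × (1 − 0.80000).
= 0.72069 × 0.62738 × 0.39307 × 0.21256 × 0.12953 × 0.20000 = 0.000979.

0.0010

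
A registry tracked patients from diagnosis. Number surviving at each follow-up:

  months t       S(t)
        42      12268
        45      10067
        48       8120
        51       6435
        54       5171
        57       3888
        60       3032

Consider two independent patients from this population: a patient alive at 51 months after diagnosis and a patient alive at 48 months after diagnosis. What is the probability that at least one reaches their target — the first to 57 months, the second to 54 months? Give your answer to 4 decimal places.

p₁ = S(57)/S(51) = 3888/6435 = 0.604196; p₂ = S(54)/S(48) = 5171/8120 = 0.636823.
P(at least one) = 1 − (1−p₁)(1−p₂) = 1 − 0.395804 × 0.363177 = 0.856253.

0.8563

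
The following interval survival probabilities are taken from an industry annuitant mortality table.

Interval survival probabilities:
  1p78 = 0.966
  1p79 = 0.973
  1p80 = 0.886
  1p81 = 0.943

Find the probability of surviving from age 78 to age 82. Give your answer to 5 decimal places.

0.78530

Chaining the interval survival probabilities: 0.966 × 0.973 × 0.886 × 0.943.
= 0.785300.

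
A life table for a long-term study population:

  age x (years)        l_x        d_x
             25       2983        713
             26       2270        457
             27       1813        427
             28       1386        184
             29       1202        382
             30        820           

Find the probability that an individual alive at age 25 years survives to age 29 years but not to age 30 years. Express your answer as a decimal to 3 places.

This is the probability of reaching 29 but not 30, conditional on being alive at 25: (l_29 − l_30) / l_25.
= (1202 − 820) / 2983 = 382 / 2983 = 0.128059.

0.128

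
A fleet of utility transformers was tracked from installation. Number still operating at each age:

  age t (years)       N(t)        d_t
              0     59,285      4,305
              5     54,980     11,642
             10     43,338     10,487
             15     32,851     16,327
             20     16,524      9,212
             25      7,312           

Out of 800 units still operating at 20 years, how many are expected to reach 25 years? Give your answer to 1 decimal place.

The relevant probability is 7,312/16,524 = 0.442508.
Expected number = 800 × 0.442508 = 354.0.

354.0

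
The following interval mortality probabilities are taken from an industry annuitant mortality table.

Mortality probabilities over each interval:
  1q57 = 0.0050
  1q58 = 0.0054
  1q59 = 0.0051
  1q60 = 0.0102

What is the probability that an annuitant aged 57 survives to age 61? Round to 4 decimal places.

0.9745

Survival from 57 to 61 is the product of surviving each interval: (1 − 0.0050) × (1 − 0.0054) × (1 − 0.0051) × (1 − 0.0102).
= 0.9950 × 0.9946 × 0.9949 × 0.9898 = 0.974537.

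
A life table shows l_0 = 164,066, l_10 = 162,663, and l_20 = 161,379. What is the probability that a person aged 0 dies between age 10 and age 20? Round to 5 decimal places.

0.00783

We want 10|10q0 = (l_10 − l_20)/l_0.
This is the probability of reaching 10 but not 20, conditional on being alive at 0: (l_10 − l_20) / l_0.
= (162,663 − 161,379) / 164,066 = 1,284 / 164,066 = 0.007826.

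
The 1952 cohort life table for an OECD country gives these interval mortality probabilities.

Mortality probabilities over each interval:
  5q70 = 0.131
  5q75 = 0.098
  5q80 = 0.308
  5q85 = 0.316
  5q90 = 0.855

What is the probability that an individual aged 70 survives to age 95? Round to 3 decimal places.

0.054

Chaining the interval survival probabilities: (1 − 0.131) × (1 − 0.098) × (1 − 0.308) × (1 − 0.316) × (1 − 0.855).
= 0.869 × 0.902 × 0.692 × 0.684 × 0.145 = 0.053797.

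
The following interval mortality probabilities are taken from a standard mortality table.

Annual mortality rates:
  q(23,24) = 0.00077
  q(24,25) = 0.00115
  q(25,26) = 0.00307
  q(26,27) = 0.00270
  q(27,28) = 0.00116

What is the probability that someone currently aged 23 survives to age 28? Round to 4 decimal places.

Survival from 23 to 28 is the product of surviving each interval: (1 − 0.00077) × (1 − 0.00115) × (1 − 0.00307) × (1 − 0.00270) × (1 − 0.00116).
= 0.99923 × 0.99885 × 0.99693 × 0.99730 × 0.99884 = 0.991179.

0.9912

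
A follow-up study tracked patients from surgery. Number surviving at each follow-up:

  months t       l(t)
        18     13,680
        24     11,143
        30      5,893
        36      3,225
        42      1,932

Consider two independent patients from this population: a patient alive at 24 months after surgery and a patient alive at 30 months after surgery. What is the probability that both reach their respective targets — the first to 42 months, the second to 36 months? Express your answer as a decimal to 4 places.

p₁ = l(42)/l(24) = 1,932/11,143 = 0.173382; p₂ = l(36)/l(30) = 3,225/5,893 = 0.547259.
P(both) = p₁ × p₂ = 0.173382 × 0.547259 = 0.094885.

0.0949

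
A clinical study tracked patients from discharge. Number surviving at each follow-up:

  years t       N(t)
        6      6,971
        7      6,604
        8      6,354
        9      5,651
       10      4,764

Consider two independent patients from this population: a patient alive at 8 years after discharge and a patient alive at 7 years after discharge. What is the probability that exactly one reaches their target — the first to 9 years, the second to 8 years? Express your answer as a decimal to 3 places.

p₁ = N(9)/N(8) = 5,651/6,354 = 0.889361; p₂ = N(8)/N(7) = 6,354/6,604 = 0.962144.
P(exactly one) = p₁(1−p₂) + (1−p₁)p₂ = 0.033668 + 0.106451 = 0.140118.

0.140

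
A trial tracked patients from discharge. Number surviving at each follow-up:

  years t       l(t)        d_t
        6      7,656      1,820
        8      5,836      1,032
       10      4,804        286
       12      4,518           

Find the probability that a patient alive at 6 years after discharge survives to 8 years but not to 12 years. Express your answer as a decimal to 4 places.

This is the probability of reaching 8 but not 12, conditional on being alive at 6: (l(8) − l(12)) / l(6).
= (5,836 − 4,518) / 7,656 = 1,318 / 7,656 = 0.172153.

0.1722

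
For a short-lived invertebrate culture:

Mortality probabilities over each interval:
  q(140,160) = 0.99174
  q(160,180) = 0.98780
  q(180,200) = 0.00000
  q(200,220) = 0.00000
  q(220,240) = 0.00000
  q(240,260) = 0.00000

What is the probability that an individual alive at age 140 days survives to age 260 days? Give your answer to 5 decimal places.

Survival from 140 to 260 is the product of surviving each interval: (1 − 0.99174) × (1 − 0.98780) × (1 − 0.00000) × (1 − 0.00000) × (1 − 0.00000) × (1 − 0.00000).
= 0.00826 × 0.01220 × 1.00000 × 1.00000 × 1.00000 × 1.00000 = 0.000101.

0.00010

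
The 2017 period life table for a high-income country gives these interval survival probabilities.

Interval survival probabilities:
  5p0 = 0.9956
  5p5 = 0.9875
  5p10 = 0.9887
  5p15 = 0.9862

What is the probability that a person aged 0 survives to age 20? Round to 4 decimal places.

0.9586

The overall survival probability is 0.9956 × 0.9875 × 0.9887 × 0.9862.
= 0.958631.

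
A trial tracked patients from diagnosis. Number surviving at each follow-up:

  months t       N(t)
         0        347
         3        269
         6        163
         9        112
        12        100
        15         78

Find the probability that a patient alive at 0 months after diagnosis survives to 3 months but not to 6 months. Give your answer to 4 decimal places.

This is the probability of reaching 3 but not 6, conditional on being alive at 0: (N(3) − N(6)) / N(0).
= (269 − 163) / 347 = 106 / 347 = 0.305476.

0.3055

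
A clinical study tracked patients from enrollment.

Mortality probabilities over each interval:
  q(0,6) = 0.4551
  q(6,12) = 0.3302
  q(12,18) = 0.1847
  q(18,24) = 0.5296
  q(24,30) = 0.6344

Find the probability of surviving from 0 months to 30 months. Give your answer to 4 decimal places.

0.0512

P(survive 0→30) = (1 − 0.4551) × (1 − 0.3302) × (1 − 0.1847) × (1 − 0.5296) × (1 − 0.6344).
= 0.5449 × 0.6698 × 0.8153 × 0.4704 × 0.3656 = 0.051174.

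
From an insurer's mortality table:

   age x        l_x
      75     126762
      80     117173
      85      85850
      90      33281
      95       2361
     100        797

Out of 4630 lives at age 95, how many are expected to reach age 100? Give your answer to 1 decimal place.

The relevant probability is 797/2361 = 0.337569.
Expected number = 4630 × 0.337569 = 1562.9.

1562.9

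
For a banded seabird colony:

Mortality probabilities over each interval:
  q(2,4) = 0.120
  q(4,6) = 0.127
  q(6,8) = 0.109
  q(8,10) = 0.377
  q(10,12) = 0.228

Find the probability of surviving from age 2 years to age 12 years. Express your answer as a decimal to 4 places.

0.3292

The overall survival probability is (1 − 0.120) × (1 − 0.127) × (1 − 0.109) × (1 − 0.377) × (1 − 0.228).
= 0.880 × 0.873 × 0.891 × 0.623 × 0.772 = 0.329215.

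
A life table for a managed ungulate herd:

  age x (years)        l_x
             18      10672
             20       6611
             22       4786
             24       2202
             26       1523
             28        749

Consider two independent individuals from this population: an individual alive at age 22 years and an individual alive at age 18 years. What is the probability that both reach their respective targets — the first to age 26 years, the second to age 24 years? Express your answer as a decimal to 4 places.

0.0657

p₁ = l_26/l_22 = 1523/4786 = 0.318220; p₂ = l_24/l_18 = 2202/10672 = 0.206334.
P(both) = p₁ × p₂ = 0.318220 × 0.206334 = 0.065660.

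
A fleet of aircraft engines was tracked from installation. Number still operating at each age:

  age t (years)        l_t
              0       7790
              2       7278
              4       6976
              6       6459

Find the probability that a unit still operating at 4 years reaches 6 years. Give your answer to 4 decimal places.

0.9259

The conditional survival probability is l_6/l_4 = 6459/6976 = 0.925889.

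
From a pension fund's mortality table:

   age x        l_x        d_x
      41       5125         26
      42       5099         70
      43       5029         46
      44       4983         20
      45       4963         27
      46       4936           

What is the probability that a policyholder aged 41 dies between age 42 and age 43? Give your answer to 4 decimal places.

This is the probability of reaching 42 but not 43, conditional on being alive at 41: (l_42 − l_43) / l_41.
= (5099 − 5029) / 5125 = 70 / 5125 = 0.013659.

0.0137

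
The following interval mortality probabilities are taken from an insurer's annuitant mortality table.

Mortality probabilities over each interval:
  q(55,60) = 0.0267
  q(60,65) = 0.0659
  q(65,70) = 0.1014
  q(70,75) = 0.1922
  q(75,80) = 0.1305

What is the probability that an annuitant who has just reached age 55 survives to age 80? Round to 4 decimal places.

The overall survival probability is (1 − 0.0267) × (1 − 0.0659) × (1 − 0.1014) × (1 − 0.1922) × (1 − 0.1305).
= 0.9733 × 0.9341 × 0.8986 × 0.8078 × 0.8695 = 0.573826.

0.5738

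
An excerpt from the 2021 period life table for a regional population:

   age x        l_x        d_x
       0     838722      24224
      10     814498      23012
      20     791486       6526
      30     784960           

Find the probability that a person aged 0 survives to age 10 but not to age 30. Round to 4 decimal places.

0.0352

This is the probability of reaching 10 but not 30, conditional on being alive at 0: (l_10 − l_30) / l_0.
= (814498 − 784960) / 838722 = 29538 / 838722 = 0.035218.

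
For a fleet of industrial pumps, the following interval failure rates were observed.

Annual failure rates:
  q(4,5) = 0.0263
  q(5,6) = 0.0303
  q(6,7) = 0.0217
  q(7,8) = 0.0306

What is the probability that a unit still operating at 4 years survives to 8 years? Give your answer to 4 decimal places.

P(survive 4→8) = (1 − 0.0263) × (1 − 0.0303) × (1 − 0.0217) × (1 − 0.0306).
= 0.9737 × 0.9697 × 0.9783 × 0.9694 = 0.895442.

0.8954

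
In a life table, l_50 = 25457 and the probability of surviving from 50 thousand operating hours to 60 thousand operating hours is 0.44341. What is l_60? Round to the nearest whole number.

11288

l_60 = l_50 × p = 25457 × 0.44341 = 11288.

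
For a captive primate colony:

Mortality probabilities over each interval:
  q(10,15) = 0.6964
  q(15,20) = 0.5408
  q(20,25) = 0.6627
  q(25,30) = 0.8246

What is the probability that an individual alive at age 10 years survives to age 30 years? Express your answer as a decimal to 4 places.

Chaining the interval survival probabilities: (1 − 0.6964) × (1 − 0.5408) × (1 − 0.6627) × (1 − 0.8246).
= 0.3036 × 0.4592 × 0.3373 × 0.1754 = 0.008248.

0.0082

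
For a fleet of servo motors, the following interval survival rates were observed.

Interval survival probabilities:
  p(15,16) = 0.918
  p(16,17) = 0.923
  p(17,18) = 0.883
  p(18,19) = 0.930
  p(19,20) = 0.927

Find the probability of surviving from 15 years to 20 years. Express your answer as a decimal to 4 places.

The overall survival probability is 0.918 × 0.923 × 0.883 × 0.930 × 0.927.
= 0.645012.

0.6450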